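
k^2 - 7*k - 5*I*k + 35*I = (k - 7)*(k - 5*I)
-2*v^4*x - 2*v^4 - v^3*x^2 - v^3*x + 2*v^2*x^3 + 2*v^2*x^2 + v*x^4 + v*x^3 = (-v + x)*(v + x)*(2*v + x)*(v*x + v)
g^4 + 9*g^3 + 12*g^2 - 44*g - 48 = (g - 2)*(g + 1)*(g + 4)*(g + 6)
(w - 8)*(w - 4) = w^2 - 12*w + 32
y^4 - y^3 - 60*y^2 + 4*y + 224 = (y - 8)*(y - 2)*(y + 2)*(y + 7)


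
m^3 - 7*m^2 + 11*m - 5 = (m - 5)*(m - 1)^2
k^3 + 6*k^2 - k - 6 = (k - 1)*(k + 1)*(k + 6)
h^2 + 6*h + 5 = (h + 1)*(h + 5)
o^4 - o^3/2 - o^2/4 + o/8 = o*(o - 1/2)^2*(o + 1/2)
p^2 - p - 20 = (p - 5)*(p + 4)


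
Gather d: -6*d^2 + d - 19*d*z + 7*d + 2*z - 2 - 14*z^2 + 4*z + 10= -6*d^2 + d*(8 - 19*z) - 14*z^2 + 6*z + 8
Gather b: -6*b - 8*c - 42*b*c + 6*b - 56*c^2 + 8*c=-42*b*c - 56*c^2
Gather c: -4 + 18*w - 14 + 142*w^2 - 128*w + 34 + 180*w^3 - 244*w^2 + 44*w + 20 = 180*w^3 - 102*w^2 - 66*w + 36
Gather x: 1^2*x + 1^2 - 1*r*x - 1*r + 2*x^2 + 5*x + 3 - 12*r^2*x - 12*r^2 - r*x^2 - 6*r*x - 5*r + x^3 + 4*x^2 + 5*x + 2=-12*r^2 - 6*r + x^3 + x^2*(6 - r) + x*(-12*r^2 - 7*r + 11) + 6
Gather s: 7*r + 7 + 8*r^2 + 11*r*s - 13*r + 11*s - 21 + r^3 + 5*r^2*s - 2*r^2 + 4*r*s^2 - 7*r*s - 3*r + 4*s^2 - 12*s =r^3 + 6*r^2 - 9*r + s^2*(4*r + 4) + s*(5*r^2 + 4*r - 1) - 14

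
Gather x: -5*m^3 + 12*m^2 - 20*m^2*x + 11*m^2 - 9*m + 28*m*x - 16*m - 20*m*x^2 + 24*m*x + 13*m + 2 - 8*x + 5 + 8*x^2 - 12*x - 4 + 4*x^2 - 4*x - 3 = -5*m^3 + 23*m^2 - 12*m + x^2*(12 - 20*m) + x*(-20*m^2 + 52*m - 24)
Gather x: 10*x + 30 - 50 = 10*x - 20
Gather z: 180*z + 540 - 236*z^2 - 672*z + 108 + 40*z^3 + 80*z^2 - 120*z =40*z^3 - 156*z^2 - 612*z + 648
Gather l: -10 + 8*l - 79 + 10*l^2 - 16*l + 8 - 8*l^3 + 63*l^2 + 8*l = -8*l^3 + 73*l^2 - 81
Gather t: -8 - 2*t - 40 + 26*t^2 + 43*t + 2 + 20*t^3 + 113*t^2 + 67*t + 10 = 20*t^3 + 139*t^2 + 108*t - 36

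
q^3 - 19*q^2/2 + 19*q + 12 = (q - 6)*(q - 4)*(q + 1/2)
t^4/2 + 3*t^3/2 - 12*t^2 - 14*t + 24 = (t/2 + 1)*(t - 4)*(t - 1)*(t + 6)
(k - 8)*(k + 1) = k^2 - 7*k - 8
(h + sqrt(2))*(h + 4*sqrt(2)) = h^2 + 5*sqrt(2)*h + 8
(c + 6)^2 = c^2 + 12*c + 36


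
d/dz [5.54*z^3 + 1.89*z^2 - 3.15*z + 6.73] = 16.62*z^2 + 3.78*z - 3.15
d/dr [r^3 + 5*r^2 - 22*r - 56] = 3*r^2 + 10*r - 22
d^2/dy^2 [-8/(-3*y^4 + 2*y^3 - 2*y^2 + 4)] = 32*(2*y^2*(6*y^2 - 3*y + 2)^2 + (-9*y^2 + 3*y - 1)*(3*y^4 - 2*y^3 + 2*y^2 - 4))/(3*y^4 - 2*y^3 + 2*y^2 - 4)^3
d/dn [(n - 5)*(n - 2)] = 2*n - 7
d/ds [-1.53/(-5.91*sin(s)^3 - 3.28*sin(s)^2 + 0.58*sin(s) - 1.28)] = (-27.1269*sin(s)^2 - 10.0368*sin(s) + 0.8874)*cos(s)/(5.91*sin(s)^3 + 3.28*sin(s)^2 - 0.58*sin(s) + 1.28)^2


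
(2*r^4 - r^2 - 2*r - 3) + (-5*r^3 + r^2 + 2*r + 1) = 2*r^4 - 5*r^3 - 2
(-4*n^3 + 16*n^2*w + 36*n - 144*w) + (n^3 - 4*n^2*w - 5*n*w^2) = -3*n^3 + 12*n^2*w - 5*n*w^2 + 36*n - 144*w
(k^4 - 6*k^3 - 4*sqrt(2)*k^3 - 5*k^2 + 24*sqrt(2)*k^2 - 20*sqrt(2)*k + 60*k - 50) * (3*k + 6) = 3*k^5 - 12*sqrt(2)*k^4 - 12*k^4 - 51*k^3 + 48*sqrt(2)*k^3 + 84*sqrt(2)*k^2 + 150*k^2 - 120*sqrt(2)*k + 210*k - 300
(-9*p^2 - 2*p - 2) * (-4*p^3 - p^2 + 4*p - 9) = 36*p^5 + 17*p^4 - 26*p^3 + 75*p^2 + 10*p + 18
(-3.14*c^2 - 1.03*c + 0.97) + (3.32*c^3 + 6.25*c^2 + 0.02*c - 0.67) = 3.32*c^3 + 3.11*c^2 - 1.01*c + 0.3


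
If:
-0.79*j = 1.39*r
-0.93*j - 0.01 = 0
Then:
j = -0.01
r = 0.01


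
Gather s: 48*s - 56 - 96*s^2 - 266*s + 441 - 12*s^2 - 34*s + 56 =-108*s^2 - 252*s + 441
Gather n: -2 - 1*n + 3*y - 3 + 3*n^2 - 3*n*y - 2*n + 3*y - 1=3*n^2 + n*(-3*y - 3) + 6*y - 6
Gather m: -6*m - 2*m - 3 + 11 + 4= 12 - 8*m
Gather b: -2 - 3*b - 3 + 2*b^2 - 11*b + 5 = 2*b^2 - 14*b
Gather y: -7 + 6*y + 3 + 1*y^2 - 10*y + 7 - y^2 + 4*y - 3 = 0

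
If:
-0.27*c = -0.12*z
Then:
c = 0.444444444444444*z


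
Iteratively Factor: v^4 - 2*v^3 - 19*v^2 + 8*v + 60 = (v - 2)*(v^3 - 19*v - 30) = (v - 2)*(v + 3)*(v^2 - 3*v - 10) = (v - 2)*(v + 2)*(v + 3)*(v - 5)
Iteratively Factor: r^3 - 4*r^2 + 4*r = (r - 2)*(r^2 - 2*r) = (r - 2)^2*(r)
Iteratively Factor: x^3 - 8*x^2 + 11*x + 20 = (x - 4)*(x^2 - 4*x - 5) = (x - 4)*(x + 1)*(x - 5)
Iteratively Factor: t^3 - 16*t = (t - 4)*(t^2 + 4*t) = (t - 4)*(t + 4)*(t)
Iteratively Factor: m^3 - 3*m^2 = (m)*(m^2 - 3*m) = m*(m - 3)*(m)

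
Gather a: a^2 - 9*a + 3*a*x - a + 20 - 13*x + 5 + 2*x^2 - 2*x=a^2 + a*(3*x - 10) + 2*x^2 - 15*x + 25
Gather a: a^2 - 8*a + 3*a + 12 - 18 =a^2 - 5*a - 6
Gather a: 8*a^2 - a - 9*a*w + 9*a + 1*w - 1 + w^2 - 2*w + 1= 8*a^2 + a*(8 - 9*w) + w^2 - w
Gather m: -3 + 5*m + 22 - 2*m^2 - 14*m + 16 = -2*m^2 - 9*m + 35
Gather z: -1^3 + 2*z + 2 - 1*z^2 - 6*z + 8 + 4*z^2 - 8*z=3*z^2 - 12*z + 9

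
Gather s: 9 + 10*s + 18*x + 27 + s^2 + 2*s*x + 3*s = s^2 + s*(2*x + 13) + 18*x + 36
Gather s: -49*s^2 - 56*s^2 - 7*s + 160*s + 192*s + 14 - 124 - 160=-105*s^2 + 345*s - 270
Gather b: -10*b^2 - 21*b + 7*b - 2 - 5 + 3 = -10*b^2 - 14*b - 4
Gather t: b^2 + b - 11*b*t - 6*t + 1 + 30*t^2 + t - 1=b^2 + b + 30*t^2 + t*(-11*b - 5)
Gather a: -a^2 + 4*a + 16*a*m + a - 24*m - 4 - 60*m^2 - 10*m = -a^2 + a*(16*m + 5) - 60*m^2 - 34*m - 4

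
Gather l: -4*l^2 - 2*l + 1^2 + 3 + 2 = -4*l^2 - 2*l + 6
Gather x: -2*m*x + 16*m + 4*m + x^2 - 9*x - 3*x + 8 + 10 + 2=20*m + x^2 + x*(-2*m - 12) + 20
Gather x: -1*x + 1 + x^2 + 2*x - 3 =x^2 + x - 2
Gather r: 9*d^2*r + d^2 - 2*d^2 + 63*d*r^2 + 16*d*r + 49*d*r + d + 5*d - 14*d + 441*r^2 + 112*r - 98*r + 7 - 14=-d^2 - 8*d + r^2*(63*d + 441) + r*(9*d^2 + 65*d + 14) - 7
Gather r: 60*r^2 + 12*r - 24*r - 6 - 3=60*r^2 - 12*r - 9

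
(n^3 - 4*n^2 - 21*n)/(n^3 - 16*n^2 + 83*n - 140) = n*(n + 3)/(n^2 - 9*n + 20)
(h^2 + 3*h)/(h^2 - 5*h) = (h + 3)/(h - 5)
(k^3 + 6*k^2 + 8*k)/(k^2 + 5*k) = (k^2 + 6*k + 8)/(k + 5)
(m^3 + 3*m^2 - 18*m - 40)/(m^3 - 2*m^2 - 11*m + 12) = (m^2 + 7*m + 10)/(m^2 + 2*m - 3)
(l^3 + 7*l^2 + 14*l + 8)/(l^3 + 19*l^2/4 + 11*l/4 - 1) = 4*(l + 2)/(4*l - 1)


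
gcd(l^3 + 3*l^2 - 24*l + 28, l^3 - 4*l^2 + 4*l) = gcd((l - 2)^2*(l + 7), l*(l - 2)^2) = l^2 - 4*l + 4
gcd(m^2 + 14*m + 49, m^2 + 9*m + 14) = m + 7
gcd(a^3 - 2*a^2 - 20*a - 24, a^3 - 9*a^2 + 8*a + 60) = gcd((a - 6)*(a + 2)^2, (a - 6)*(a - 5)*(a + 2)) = a^2 - 4*a - 12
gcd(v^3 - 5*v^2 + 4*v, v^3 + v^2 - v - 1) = v - 1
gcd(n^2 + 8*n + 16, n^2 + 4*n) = n + 4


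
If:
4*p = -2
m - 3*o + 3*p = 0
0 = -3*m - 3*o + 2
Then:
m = 7/8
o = -5/24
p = -1/2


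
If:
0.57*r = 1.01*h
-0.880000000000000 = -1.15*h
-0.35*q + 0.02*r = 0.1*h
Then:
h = 0.77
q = -0.14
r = 1.36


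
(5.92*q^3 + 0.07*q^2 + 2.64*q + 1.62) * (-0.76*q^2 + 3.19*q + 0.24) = -4.4992*q^5 + 18.8316*q^4 - 0.3623*q^3 + 7.2072*q^2 + 5.8014*q + 0.3888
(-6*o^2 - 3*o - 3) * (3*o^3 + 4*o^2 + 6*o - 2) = -18*o^5 - 33*o^4 - 57*o^3 - 18*o^2 - 12*o + 6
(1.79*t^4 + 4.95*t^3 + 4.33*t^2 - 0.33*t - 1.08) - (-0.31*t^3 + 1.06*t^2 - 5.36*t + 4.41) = 1.79*t^4 + 5.26*t^3 + 3.27*t^2 + 5.03*t - 5.49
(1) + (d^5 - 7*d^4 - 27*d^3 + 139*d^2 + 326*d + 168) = d^5 - 7*d^4 - 27*d^3 + 139*d^2 + 326*d + 169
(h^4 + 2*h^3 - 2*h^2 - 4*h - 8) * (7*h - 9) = 7*h^5 + 5*h^4 - 32*h^3 - 10*h^2 - 20*h + 72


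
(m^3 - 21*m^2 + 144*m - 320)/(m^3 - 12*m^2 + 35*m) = (m^2 - 16*m + 64)/(m*(m - 7))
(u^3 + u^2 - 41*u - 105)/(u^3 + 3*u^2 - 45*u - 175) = (u + 3)/(u + 5)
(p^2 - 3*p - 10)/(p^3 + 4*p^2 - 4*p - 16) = (p - 5)/(p^2 + 2*p - 8)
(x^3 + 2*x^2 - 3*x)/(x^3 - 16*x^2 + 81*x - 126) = x*(x^2 + 2*x - 3)/(x^3 - 16*x^2 + 81*x - 126)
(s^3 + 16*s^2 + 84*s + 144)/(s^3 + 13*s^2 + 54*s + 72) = (s + 6)/(s + 3)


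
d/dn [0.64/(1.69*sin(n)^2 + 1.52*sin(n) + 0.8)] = -(2.1632*sin(n) + 0.9728)*cos(n)/(1.69*sin(n)^2 + 1.52*sin(n) + 0.8)^2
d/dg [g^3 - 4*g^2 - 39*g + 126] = 3*g^2 - 8*g - 39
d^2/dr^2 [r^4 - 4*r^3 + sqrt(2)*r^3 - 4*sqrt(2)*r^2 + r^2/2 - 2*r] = 12*r^2 - 24*r + 6*sqrt(2)*r - 8*sqrt(2) + 1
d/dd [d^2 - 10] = 2*d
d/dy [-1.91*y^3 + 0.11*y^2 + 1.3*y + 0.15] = -5.73*y^2 + 0.22*y + 1.3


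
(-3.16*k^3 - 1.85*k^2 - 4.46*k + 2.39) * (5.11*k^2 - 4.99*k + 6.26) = -16.1476*k^5 + 6.3149*k^4 - 33.3407*k^3 + 22.8873*k^2 - 39.8457*k + 14.9614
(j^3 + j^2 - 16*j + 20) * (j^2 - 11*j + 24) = j^5 - 10*j^4 - 3*j^3 + 220*j^2 - 604*j + 480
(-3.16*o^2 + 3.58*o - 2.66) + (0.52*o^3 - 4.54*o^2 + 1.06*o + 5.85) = 0.52*o^3 - 7.7*o^2 + 4.64*o + 3.19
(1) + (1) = 2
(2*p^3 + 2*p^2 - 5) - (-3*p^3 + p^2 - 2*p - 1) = 5*p^3 + p^2 + 2*p - 4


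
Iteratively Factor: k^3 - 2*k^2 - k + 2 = (k - 1)*(k^2 - k - 2) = (k - 2)*(k - 1)*(k + 1)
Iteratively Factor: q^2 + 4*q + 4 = (q + 2)*(q + 2)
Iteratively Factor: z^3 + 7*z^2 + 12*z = (z + 3)*(z^2 + 4*z) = (z + 3)*(z + 4)*(z)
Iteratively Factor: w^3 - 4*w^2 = (w)*(w^2 - 4*w) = w^2*(w - 4)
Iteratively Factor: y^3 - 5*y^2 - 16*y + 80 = (y - 5)*(y^2 - 16) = (y - 5)*(y + 4)*(y - 4)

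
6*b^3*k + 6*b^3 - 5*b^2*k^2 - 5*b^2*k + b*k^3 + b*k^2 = (-3*b + k)*(-2*b + k)*(b*k + b)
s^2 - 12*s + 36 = (s - 6)^2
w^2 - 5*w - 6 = (w - 6)*(w + 1)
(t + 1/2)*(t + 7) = t^2 + 15*t/2 + 7/2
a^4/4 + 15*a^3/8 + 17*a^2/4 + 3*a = a*(a/4 + 1)*(a + 3/2)*(a + 2)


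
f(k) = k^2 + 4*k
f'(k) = 2*k + 4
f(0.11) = 0.45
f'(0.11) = 4.22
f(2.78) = 18.85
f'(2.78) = 9.56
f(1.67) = 9.47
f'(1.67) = 7.34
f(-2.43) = -3.82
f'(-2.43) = -0.86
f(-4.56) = 2.55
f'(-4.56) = -5.12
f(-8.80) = 42.24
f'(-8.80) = -13.60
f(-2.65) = -3.58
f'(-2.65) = -1.30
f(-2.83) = -3.31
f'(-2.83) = -1.66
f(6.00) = 60.00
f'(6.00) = 16.00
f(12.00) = 192.00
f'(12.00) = 28.00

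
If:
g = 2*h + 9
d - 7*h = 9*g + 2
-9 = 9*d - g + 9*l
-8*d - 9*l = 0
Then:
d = -166/23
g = 41/23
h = -83/23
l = 1328/207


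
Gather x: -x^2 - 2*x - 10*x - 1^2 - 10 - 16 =-x^2 - 12*x - 27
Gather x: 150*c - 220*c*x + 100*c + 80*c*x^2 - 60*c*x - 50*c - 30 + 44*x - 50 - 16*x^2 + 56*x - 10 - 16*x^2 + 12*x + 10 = 200*c + x^2*(80*c - 32) + x*(112 - 280*c) - 80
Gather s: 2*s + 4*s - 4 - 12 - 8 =6*s - 24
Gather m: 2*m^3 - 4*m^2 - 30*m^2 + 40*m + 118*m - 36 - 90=2*m^3 - 34*m^2 + 158*m - 126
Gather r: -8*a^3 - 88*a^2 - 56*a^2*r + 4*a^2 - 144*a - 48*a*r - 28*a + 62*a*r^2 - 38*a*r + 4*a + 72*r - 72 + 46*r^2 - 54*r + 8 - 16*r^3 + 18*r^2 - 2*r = -8*a^3 - 84*a^2 - 168*a - 16*r^3 + r^2*(62*a + 64) + r*(-56*a^2 - 86*a + 16) - 64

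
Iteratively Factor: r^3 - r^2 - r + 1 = (r + 1)*(r^2 - 2*r + 1) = (r - 1)*(r + 1)*(r - 1)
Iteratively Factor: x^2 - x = (x - 1)*(x)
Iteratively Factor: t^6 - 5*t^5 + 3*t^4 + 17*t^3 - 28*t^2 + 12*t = (t - 3)*(t^5 - 2*t^4 - 3*t^3 + 8*t^2 - 4*t) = (t - 3)*(t - 1)*(t^4 - t^3 - 4*t^2 + 4*t) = t*(t - 3)*(t - 1)*(t^3 - t^2 - 4*t + 4) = t*(t - 3)*(t - 1)^2*(t^2 - 4) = t*(t - 3)*(t - 1)^2*(t + 2)*(t - 2)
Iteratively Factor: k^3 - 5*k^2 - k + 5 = (k - 1)*(k^2 - 4*k - 5) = (k - 1)*(k + 1)*(k - 5)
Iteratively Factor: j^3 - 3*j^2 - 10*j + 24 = (j - 2)*(j^2 - j - 12) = (j - 2)*(j + 3)*(j - 4)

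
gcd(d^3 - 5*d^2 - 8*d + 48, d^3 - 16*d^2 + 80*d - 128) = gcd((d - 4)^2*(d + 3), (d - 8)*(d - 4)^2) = d^2 - 8*d + 16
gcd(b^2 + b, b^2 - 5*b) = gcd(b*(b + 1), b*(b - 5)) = b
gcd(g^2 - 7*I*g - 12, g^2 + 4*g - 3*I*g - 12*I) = g - 3*I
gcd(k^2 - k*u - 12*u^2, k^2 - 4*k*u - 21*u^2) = k + 3*u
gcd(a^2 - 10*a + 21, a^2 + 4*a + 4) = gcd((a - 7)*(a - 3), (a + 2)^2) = 1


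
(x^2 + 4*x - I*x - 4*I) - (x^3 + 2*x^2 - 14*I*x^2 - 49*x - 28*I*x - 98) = -x^3 - x^2 + 14*I*x^2 + 53*x + 27*I*x + 98 - 4*I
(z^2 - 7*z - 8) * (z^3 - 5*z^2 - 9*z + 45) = z^5 - 12*z^4 + 18*z^3 + 148*z^2 - 243*z - 360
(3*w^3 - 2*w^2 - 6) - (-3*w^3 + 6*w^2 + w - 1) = 6*w^3 - 8*w^2 - w - 5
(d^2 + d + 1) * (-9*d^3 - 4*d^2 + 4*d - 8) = -9*d^5 - 13*d^4 - 9*d^3 - 8*d^2 - 4*d - 8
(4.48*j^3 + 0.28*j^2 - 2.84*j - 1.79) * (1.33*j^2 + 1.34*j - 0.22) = 5.9584*j^5 + 6.3756*j^4 - 4.3876*j^3 - 6.2479*j^2 - 1.7738*j + 0.3938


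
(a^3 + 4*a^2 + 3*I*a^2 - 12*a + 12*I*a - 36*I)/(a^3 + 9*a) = (a^2 + 4*a - 12)/(a*(a - 3*I))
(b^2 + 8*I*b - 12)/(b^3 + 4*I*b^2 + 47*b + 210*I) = (b + 2*I)/(b^2 - 2*I*b + 35)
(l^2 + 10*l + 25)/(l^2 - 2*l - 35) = (l + 5)/(l - 7)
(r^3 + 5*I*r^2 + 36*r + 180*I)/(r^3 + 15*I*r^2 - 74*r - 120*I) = (r - 6*I)/(r + 4*I)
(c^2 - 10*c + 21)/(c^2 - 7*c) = (c - 3)/c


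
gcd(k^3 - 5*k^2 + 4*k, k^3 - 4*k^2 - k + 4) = k^2 - 5*k + 4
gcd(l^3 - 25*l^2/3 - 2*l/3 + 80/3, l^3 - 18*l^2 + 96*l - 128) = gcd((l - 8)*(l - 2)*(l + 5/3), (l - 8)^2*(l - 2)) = l^2 - 10*l + 16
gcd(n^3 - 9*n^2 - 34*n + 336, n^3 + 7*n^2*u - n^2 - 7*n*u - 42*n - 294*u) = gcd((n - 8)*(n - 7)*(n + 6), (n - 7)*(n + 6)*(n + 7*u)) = n^2 - n - 42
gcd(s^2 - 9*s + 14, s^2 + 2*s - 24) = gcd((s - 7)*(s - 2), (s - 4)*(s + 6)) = 1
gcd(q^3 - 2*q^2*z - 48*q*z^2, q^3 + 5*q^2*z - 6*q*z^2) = q^2 + 6*q*z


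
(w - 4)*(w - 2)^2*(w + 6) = w^4 - 2*w^3 - 28*w^2 + 104*w - 96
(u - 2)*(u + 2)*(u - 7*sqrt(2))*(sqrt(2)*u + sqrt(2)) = sqrt(2)*u^4 - 14*u^3 + sqrt(2)*u^3 - 14*u^2 - 4*sqrt(2)*u^2 - 4*sqrt(2)*u + 56*u + 56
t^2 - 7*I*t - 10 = (t - 5*I)*(t - 2*I)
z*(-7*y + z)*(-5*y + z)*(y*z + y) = 35*y^3*z^2 + 35*y^3*z - 12*y^2*z^3 - 12*y^2*z^2 + y*z^4 + y*z^3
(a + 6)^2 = a^2 + 12*a + 36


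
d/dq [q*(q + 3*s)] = 2*q + 3*s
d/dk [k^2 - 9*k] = 2*k - 9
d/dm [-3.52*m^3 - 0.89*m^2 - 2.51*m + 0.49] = -10.56*m^2 - 1.78*m - 2.51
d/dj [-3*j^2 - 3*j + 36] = -6*j - 3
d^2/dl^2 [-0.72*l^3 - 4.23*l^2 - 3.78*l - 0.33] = -4.32*l - 8.46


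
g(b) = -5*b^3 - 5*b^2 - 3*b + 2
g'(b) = -15*b^2 - 10*b - 3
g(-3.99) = 251.98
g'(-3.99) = -201.90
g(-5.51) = 703.15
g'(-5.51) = -403.30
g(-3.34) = 142.54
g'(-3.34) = -136.93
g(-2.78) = 79.12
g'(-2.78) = -91.13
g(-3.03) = 104.28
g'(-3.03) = -110.41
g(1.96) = -60.74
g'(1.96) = -80.22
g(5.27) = -884.49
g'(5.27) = -472.29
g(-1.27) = 7.99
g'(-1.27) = -14.49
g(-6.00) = 920.00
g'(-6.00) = -483.00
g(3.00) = -187.00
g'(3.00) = -168.00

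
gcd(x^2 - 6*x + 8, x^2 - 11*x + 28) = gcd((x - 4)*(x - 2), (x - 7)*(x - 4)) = x - 4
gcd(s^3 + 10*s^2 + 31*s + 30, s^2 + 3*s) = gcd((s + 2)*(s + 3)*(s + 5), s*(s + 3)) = s + 3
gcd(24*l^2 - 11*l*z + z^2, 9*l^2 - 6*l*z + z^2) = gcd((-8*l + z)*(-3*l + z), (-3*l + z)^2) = -3*l + z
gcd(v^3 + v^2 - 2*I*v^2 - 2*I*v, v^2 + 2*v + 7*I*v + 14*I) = 1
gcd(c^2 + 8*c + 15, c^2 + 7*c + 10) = c + 5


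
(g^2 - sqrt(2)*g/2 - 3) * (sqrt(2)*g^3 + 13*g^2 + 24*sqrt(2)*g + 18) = sqrt(2)*g^5 + 12*g^4 + 29*sqrt(2)*g^3/2 - 45*g^2 - 81*sqrt(2)*g - 54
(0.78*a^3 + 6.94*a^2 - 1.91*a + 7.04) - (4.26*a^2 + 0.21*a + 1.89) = 0.78*a^3 + 2.68*a^2 - 2.12*a + 5.15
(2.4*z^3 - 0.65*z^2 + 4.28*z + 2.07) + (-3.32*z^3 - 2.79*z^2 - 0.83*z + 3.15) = -0.92*z^3 - 3.44*z^2 + 3.45*z + 5.22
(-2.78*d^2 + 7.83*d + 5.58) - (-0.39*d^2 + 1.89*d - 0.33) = -2.39*d^2 + 5.94*d + 5.91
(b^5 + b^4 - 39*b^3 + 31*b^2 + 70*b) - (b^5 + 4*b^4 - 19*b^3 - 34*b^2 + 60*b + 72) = -3*b^4 - 20*b^3 + 65*b^2 + 10*b - 72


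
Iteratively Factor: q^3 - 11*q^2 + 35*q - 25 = (q - 1)*(q^2 - 10*q + 25) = (q - 5)*(q - 1)*(q - 5)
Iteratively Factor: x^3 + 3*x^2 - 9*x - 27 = (x - 3)*(x^2 + 6*x + 9) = (x - 3)*(x + 3)*(x + 3)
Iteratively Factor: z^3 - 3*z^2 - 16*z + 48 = (z - 4)*(z^2 + z - 12) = (z - 4)*(z - 3)*(z + 4)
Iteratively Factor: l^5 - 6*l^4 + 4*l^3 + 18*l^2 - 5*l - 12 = (l + 1)*(l^4 - 7*l^3 + 11*l^2 + 7*l - 12) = (l + 1)^2*(l^3 - 8*l^2 + 19*l - 12) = (l - 4)*(l + 1)^2*(l^2 - 4*l + 3) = (l - 4)*(l - 1)*(l + 1)^2*(l - 3)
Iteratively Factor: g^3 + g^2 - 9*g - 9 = (g - 3)*(g^2 + 4*g + 3) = (g - 3)*(g + 3)*(g + 1)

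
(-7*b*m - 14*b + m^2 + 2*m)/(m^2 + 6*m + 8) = (-7*b + m)/(m + 4)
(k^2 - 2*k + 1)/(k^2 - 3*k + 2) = (k - 1)/(k - 2)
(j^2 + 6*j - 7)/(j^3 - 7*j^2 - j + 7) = (j + 7)/(j^2 - 6*j - 7)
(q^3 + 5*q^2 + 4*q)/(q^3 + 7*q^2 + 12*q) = (q + 1)/(q + 3)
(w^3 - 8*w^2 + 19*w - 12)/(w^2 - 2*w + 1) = (w^2 - 7*w + 12)/(w - 1)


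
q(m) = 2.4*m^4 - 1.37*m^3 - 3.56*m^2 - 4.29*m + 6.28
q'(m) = 9.6*m^3 - 4.11*m^2 - 7.12*m - 4.29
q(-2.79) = 165.71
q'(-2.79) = -224.91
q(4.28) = 620.65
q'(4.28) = 642.61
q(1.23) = -1.44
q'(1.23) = -1.40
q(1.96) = 9.30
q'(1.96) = 38.25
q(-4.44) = 1007.76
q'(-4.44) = -893.97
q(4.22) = 582.95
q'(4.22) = 613.92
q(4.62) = 868.78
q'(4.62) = 821.76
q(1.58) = 0.17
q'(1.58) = 12.07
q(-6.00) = 3310.18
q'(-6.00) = -2183.13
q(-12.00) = 51678.88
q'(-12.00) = -17099.49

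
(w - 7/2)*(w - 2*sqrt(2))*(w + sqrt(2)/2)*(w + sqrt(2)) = w^4 - 7*w^3/2 - sqrt(2)*w^3/2 - 5*w^2 + 7*sqrt(2)*w^2/4 - 2*sqrt(2)*w + 35*w/2 + 7*sqrt(2)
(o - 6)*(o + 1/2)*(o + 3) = o^3 - 5*o^2/2 - 39*o/2 - 9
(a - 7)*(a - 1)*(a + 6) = a^3 - 2*a^2 - 41*a + 42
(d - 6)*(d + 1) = d^2 - 5*d - 6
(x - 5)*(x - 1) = x^2 - 6*x + 5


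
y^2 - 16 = (y - 4)*(y + 4)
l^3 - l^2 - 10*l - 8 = (l - 4)*(l + 1)*(l + 2)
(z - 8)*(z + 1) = z^2 - 7*z - 8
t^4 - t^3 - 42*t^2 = t^2*(t - 7)*(t + 6)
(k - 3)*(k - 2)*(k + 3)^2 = k^4 + k^3 - 15*k^2 - 9*k + 54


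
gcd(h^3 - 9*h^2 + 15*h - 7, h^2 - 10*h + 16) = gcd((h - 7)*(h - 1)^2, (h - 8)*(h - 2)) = 1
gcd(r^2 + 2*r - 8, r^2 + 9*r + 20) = r + 4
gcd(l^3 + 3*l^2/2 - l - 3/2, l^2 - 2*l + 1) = l - 1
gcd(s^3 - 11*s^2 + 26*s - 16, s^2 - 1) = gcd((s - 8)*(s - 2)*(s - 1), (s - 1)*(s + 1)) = s - 1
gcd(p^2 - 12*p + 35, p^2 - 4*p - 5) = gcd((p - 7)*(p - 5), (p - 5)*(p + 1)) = p - 5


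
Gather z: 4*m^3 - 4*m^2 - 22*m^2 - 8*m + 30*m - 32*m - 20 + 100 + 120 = 4*m^3 - 26*m^2 - 10*m + 200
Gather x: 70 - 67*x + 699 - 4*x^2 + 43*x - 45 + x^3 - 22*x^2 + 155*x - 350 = x^3 - 26*x^2 + 131*x + 374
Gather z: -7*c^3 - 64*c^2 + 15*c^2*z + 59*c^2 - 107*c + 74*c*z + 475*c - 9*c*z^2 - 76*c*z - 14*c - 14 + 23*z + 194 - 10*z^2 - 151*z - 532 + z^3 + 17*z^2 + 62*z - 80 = -7*c^3 - 5*c^2 + 354*c + z^3 + z^2*(7 - 9*c) + z*(15*c^2 - 2*c - 66) - 432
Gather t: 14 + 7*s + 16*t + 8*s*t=7*s + t*(8*s + 16) + 14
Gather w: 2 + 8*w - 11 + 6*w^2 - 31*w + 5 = 6*w^2 - 23*w - 4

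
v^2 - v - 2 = (v - 2)*(v + 1)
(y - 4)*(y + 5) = y^2 + y - 20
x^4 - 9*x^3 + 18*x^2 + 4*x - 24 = (x - 6)*(x - 2)^2*(x + 1)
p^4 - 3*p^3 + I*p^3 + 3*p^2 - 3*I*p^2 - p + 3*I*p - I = (p - 1)*(p + I)*(-I*p + I)*(I*p - I)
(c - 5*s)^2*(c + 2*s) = c^3 - 8*c^2*s + 5*c*s^2 + 50*s^3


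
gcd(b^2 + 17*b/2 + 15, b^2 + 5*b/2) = b + 5/2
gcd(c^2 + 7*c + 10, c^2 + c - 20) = c + 5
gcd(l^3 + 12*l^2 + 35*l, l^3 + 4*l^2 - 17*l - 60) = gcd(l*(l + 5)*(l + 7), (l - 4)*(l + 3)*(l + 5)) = l + 5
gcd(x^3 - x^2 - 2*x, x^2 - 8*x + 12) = x - 2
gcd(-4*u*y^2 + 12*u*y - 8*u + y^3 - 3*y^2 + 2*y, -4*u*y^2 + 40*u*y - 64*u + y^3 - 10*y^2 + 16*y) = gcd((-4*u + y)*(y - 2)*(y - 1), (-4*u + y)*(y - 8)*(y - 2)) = -4*u*y + 8*u + y^2 - 2*y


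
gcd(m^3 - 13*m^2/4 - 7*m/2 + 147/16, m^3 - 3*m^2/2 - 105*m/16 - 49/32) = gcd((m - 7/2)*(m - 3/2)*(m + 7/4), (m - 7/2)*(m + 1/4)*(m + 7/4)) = m^2 - 7*m/4 - 49/8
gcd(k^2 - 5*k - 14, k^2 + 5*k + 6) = k + 2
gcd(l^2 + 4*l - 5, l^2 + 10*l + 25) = l + 5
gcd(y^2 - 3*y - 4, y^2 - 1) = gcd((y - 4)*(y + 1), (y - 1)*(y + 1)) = y + 1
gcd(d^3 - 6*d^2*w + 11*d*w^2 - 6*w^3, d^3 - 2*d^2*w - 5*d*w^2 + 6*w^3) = d^2 - 4*d*w + 3*w^2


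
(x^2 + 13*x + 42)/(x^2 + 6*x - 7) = (x + 6)/(x - 1)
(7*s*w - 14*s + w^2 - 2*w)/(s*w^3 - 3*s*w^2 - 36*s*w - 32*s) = (-7*s*w + 14*s - w^2 + 2*w)/(s*(-w^3 + 3*w^2 + 36*w + 32))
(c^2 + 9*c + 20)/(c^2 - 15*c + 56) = (c^2 + 9*c + 20)/(c^2 - 15*c + 56)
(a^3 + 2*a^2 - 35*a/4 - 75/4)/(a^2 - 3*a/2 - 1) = (-4*a^3 - 8*a^2 + 35*a + 75)/(2*(-2*a^2 + 3*a + 2))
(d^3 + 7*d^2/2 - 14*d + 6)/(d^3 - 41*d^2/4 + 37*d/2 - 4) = 2*(2*d^2 + 11*d - 6)/(4*d^2 - 33*d + 8)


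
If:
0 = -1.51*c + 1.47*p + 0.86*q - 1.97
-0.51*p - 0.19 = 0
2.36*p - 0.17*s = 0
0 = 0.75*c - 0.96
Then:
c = 1.28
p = -0.37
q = 5.17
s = -5.17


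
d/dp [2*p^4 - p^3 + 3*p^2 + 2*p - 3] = 8*p^3 - 3*p^2 + 6*p + 2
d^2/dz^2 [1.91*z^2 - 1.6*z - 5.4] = 3.82000000000000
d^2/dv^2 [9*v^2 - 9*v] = 18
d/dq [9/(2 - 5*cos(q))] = -45*sin(q)/(5*cos(q) - 2)^2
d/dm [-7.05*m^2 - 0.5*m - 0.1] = -14.1*m - 0.5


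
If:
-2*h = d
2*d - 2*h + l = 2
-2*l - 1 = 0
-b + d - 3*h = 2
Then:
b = 1/12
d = 5/6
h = -5/12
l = -1/2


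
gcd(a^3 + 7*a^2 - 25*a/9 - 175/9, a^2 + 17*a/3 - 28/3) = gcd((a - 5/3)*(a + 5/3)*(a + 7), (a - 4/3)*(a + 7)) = a + 7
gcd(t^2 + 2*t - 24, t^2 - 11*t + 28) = t - 4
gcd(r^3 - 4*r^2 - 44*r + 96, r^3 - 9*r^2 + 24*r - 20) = r - 2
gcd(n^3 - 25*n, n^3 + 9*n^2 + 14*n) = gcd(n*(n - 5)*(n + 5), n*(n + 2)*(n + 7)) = n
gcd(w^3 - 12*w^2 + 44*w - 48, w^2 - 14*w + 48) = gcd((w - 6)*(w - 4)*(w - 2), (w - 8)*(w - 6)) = w - 6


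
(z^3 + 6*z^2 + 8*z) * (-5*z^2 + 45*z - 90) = -5*z^5 + 15*z^4 + 140*z^3 - 180*z^2 - 720*z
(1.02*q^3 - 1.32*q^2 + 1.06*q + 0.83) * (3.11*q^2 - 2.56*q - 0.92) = 3.1722*q^5 - 6.7164*q^4 + 5.7374*q^3 + 1.0821*q^2 - 3.1*q - 0.7636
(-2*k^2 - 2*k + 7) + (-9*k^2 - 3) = -11*k^2 - 2*k + 4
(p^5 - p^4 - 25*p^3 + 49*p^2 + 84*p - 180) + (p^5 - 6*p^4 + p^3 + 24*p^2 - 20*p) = 2*p^5 - 7*p^4 - 24*p^3 + 73*p^2 + 64*p - 180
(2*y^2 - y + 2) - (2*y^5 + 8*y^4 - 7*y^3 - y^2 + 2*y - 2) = -2*y^5 - 8*y^4 + 7*y^3 + 3*y^2 - 3*y + 4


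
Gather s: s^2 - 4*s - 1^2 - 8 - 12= s^2 - 4*s - 21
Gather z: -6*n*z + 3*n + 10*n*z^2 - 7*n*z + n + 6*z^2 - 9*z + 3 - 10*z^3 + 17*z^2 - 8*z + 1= 4*n - 10*z^3 + z^2*(10*n + 23) + z*(-13*n - 17) + 4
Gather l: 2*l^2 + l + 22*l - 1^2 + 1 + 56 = 2*l^2 + 23*l + 56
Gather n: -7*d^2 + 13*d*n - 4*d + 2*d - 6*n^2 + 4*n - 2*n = -7*d^2 - 2*d - 6*n^2 + n*(13*d + 2)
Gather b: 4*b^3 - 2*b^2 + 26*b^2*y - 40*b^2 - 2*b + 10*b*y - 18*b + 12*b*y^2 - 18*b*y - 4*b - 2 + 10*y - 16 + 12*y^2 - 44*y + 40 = 4*b^3 + b^2*(26*y - 42) + b*(12*y^2 - 8*y - 24) + 12*y^2 - 34*y + 22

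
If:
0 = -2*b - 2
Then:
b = -1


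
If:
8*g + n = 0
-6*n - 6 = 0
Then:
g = 1/8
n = -1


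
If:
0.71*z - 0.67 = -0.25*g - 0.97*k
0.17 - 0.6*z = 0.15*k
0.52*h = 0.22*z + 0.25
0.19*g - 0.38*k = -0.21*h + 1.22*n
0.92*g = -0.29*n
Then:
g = 0.03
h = 0.54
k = 0.58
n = -0.08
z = 0.14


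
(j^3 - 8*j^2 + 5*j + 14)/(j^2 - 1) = (j^2 - 9*j + 14)/(j - 1)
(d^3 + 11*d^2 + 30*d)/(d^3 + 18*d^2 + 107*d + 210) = d/(d + 7)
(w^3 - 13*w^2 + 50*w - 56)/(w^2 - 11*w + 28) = w - 2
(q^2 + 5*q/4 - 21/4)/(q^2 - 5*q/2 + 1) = (4*q^2 + 5*q - 21)/(2*(2*q^2 - 5*q + 2))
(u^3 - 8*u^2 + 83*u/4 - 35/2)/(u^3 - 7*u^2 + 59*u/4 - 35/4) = (u - 2)/(u - 1)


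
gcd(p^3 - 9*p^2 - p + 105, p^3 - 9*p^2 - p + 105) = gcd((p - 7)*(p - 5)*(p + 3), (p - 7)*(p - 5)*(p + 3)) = p^3 - 9*p^2 - p + 105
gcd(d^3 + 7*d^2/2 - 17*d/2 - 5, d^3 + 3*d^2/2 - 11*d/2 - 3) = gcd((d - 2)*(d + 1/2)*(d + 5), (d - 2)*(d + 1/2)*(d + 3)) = d^2 - 3*d/2 - 1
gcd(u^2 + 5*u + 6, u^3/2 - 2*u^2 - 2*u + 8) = u + 2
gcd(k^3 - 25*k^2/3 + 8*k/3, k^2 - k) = k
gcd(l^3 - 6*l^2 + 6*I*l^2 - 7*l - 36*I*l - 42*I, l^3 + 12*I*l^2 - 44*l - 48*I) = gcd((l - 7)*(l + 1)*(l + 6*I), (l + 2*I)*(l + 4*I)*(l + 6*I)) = l + 6*I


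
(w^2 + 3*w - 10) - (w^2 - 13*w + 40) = 16*w - 50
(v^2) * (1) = v^2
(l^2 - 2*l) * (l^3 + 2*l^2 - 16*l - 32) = l^5 - 20*l^3 + 64*l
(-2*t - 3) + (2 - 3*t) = -5*t - 1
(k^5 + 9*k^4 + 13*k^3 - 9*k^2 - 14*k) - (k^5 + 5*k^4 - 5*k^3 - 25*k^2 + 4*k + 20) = 4*k^4 + 18*k^3 + 16*k^2 - 18*k - 20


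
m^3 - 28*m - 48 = (m - 6)*(m + 2)*(m + 4)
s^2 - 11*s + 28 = (s - 7)*(s - 4)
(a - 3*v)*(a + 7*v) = a^2 + 4*a*v - 21*v^2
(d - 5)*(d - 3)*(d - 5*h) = d^3 - 5*d^2*h - 8*d^2 + 40*d*h + 15*d - 75*h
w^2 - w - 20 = (w - 5)*(w + 4)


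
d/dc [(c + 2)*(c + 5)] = 2*c + 7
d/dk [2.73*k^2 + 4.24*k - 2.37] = 5.46*k + 4.24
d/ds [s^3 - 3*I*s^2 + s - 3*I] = 3*s^2 - 6*I*s + 1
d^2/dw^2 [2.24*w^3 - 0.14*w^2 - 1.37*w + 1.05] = 13.44*w - 0.28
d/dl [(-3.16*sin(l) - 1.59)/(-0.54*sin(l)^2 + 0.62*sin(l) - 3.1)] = (-1.7064*sin(l)^2 - 1.7172*sin(l) + 10.7818)*cos(l)/(0.2916*sin(l)^4 - 0.6696*sin(l)^3 + 3.7324*sin(l)^2 - 3.844*sin(l) + 9.61)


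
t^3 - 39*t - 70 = (t - 7)*(t + 2)*(t + 5)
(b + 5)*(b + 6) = b^2 + 11*b + 30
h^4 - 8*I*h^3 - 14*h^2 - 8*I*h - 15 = (h - 5*I)*(h - 3*I)*(h - I)*(h + I)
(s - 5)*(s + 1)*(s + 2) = s^3 - 2*s^2 - 13*s - 10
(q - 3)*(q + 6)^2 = q^3 + 9*q^2 - 108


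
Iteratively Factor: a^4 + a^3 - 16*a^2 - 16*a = (a)*(a^3 + a^2 - 16*a - 16) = a*(a - 4)*(a^2 + 5*a + 4) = a*(a - 4)*(a + 1)*(a + 4)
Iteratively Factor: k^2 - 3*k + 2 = (k - 2)*(k - 1)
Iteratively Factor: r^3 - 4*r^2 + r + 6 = (r + 1)*(r^2 - 5*r + 6) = (r - 3)*(r + 1)*(r - 2)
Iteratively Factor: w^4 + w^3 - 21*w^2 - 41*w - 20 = (w + 4)*(w^3 - 3*w^2 - 9*w - 5) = (w - 5)*(w + 4)*(w^2 + 2*w + 1) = (w - 5)*(w + 1)*(w + 4)*(w + 1)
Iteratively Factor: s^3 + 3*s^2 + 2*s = (s + 2)*(s^2 + s) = (s + 1)*(s + 2)*(s)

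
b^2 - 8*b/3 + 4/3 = (b - 2)*(b - 2/3)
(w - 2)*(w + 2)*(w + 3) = w^3 + 3*w^2 - 4*w - 12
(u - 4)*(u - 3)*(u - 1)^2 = u^4 - 9*u^3 + 27*u^2 - 31*u + 12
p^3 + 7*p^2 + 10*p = p*(p + 2)*(p + 5)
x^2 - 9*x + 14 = (x - 7)*(x - 2)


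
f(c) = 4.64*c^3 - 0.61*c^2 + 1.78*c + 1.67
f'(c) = 13.92*c^2 - 1.22*c + 1.78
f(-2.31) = -62.89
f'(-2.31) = 78.88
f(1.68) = 24.94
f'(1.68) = 39.02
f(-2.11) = -48.39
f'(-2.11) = 66.33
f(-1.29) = -11.60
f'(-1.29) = 26.52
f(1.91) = 35.18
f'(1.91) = 50.23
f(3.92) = 278.77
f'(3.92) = 210.90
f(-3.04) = -139.74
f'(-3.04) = 134.13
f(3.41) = 184.63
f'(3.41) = 159.48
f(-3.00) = -134.44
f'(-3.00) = 130.72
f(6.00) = 992.63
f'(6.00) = 495.58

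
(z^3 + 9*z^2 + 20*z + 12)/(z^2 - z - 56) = (z^3 + 9*z^2 + 20*z + 12)/(z^2 - z - 56)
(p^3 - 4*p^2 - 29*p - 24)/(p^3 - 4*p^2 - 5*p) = (p^2 - 5*p - 24)/(p*(p - 5))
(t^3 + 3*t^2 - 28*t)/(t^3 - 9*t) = (t^2 + 3*t - 28)/(t^2 - 9)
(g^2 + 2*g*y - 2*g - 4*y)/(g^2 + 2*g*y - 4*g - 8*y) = (g - 2)/(g - 4)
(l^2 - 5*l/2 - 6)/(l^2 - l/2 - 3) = (l - 4)/(l - 2)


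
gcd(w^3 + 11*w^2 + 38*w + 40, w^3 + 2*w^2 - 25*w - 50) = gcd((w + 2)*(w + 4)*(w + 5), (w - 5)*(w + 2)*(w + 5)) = w^2 + 7*w + 10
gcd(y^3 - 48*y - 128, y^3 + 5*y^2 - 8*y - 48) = y^2 + 8*y + 16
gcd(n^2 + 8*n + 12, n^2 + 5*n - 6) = n + 6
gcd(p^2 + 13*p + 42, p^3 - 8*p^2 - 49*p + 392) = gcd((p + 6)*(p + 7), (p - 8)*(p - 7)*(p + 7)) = p + 7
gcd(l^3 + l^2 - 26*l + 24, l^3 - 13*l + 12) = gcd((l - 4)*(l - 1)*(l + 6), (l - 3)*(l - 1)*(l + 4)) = l - 1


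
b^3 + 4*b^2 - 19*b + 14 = (b - 2)*(b - 1)*(b + 7)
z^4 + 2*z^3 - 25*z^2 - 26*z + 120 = (z - 4)*(z - 2)*(z + 3)*(z + 5)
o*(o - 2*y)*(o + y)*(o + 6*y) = o^4 + 5*o^3*y - 8*o^2*y^2 - 12*o*y^3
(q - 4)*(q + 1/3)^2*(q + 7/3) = q^4 - q^3 - 31*q^2/3 - 173*q/27 - 28/27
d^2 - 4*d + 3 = (d - 3)*(d - 1)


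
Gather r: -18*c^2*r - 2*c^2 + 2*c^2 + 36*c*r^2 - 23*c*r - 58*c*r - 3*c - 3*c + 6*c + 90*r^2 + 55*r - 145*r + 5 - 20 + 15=r^2*(36*c + 90) + r*(-18*c^2 - 81*c - 90)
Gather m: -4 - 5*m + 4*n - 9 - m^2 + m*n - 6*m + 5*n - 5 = -m^2 + m*(n - 11) + 9*n - 18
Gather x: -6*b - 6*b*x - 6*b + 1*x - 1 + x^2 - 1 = -12*b + x^2 + x*(1 - 6*b) - 2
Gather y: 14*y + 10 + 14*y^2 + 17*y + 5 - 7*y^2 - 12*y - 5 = 7*y^2 + 19*y + 10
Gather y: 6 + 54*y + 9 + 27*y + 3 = 81*y + 18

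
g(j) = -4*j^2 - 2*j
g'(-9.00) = 70.00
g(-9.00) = -306.00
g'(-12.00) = 94.00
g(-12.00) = -552.00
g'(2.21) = -19.68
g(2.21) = -23.96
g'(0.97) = -9.76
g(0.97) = -5.70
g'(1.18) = -11.44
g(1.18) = -7.93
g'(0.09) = -2.72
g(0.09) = -0.21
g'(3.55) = -30.40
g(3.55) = -57.51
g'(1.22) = -11.76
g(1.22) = -8.39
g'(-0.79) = 4.32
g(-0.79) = -0.92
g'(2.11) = -18.88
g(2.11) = -22.03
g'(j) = -8*j - 2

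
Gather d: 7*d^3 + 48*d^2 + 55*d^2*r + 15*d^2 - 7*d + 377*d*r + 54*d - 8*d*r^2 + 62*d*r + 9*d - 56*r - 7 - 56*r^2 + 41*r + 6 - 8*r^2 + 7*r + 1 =7*d^3 + d^2*(55*r + 63) + d*(-8*r^2 + 439*r + 56) - 64*r^2 - 8*r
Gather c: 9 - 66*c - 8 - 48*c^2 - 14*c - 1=-48*c^2 - 80*c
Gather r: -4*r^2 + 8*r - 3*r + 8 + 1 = -4*r^2 + 5*r + 9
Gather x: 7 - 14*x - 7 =-14*x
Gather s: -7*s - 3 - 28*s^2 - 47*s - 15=-28*s^2 - 54*s - 18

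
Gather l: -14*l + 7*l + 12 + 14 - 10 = 16 - 7*l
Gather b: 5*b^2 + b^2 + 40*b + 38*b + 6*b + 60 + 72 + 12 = 6*b^2 + 84*b + 144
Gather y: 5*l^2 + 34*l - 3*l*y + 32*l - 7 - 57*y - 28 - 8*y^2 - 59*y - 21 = 5*l^2 + 66*l - 8*y^2 + y*(-3*l - 116) - 56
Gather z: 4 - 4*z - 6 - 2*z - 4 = -6*z - 6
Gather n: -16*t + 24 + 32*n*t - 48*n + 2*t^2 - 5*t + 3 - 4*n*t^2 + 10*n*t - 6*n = n*(-4*t^2 + 42*t - 54) + 2*t^2 - 21*t + 27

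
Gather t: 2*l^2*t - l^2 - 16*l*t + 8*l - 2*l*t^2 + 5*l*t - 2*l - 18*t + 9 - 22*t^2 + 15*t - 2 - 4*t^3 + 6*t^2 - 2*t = -l^2 + 6*l - 4*t^3 + t^2*(-2*l - 16) + t*(2*l^2 - 11*l - 5) + 7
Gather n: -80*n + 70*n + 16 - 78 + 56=-10*n - 6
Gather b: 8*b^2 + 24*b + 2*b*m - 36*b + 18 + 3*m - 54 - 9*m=8*b^2 + b*(2*m - 12) - 6*m - 36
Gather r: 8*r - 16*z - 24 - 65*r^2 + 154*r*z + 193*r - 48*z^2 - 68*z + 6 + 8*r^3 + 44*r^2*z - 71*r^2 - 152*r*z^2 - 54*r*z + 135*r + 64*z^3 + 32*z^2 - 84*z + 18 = 8*r^3 + r^2*(44*z - 136) + r*(-152*z^2 + 100*z + 336) + 64*z^3 - 16*z^2 - 168*z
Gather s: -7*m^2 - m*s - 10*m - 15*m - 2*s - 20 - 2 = -7*m^2 - 25*m + s*(-m - 2) - 22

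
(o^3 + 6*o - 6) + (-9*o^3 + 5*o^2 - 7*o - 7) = -8*o^3 + 5*o^2 - o - 13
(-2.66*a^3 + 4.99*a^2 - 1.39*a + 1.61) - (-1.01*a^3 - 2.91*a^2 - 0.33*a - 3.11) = -1.65*a^3 + 7.9*a^2 - 1.06*a + 4.72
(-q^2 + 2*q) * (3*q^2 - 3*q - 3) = -3*q^4 + 9*q^3 - 3*q^2 - 6*q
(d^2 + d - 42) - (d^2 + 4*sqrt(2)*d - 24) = -4*sqrt(2)*d + d - 18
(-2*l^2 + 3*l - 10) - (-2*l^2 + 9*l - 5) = -6*l - 5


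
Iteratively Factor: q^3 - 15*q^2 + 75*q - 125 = (q - 5)*(q^2 - 10*q + 25) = (q - 5)^2*(q - 5)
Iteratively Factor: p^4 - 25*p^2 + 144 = (p - 4)*(p^3 + 4*p^2 - 9*p - 36) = (p - 4)*(p + 4)*(p^2 - 9) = (p - 4)*(p - 3)*(p + 4)*(p + 3)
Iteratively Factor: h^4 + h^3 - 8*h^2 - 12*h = (h - 3)*(h^3 + 4*h^2 + 4*h) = (h - 3)*(h + 2)*(h^2 + 2*h) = (h - 3)*(h + 2)^2*(h)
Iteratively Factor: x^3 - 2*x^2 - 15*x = (x - 5)*(x^2 + 3*x) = (x - 5)*(x + 3)*(x)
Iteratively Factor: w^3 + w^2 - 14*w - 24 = (w + 3)*(w^2 - 2*w - 8) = (w + 2)*(w + 3)*(w - 4)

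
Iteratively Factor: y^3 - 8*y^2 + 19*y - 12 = (y - 4)*(y^2 - 4*y + 3) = (y - 4)*(y - 3)*(y - 1)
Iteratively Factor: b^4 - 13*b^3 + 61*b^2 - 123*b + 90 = (b - 3)*(b^3 - 10*b^2 + 31*b - 30) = (b - 3)^2*(b^2 - 7*b + 10) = (b - 5)*(b - 3)^2*(b - 2)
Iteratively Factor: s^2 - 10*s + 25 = (s - 5)*(s - 5)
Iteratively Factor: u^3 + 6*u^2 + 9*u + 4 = (u + 1)*(u^2 + 5*u + 4) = (u + 1)*(u + 4)*(u + 1)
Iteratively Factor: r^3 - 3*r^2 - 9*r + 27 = (r - 3)*(r^2 - 9) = (r - 3)^2*(r + 3)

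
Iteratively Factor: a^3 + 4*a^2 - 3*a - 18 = (a + 3)*(a^2 + a - 6) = (a - 2)*(a + 3)*(a + 3)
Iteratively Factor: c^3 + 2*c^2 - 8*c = (c)*(c^2 + 2*c - 8) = c*(c + 4)*(c - 2)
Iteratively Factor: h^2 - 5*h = (h - 5)*(h)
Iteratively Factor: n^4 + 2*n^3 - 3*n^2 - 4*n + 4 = (n - 1)*(n^3 + 3*n^2 - 4) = (n - 1)*(n + 2)*(n^2 + n - 2) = (n - 1)*(n + 2)^2*(n - 1)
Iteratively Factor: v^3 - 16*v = (v + 4)*(v^2 - 4*v) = v*(v + 4)*(v - 4)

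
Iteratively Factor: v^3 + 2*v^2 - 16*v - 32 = (v + 2)*(v^2 - 16) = (v - 4)*(v + 2)*(v + 4)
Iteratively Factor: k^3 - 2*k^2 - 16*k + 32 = (k + 4)*(k^2 - 6*k + 8) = (k - 2)*(k + 4)*(k - 4)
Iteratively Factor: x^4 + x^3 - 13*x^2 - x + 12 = (x + 1)*(x^3 - 13*x + 12) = (x - 3)*(x + 1)*(x^2 + 3*x - 4) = (x - 3)*(x + 1)*(x + 4)*(x - 1)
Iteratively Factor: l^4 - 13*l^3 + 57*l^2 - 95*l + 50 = (l - 1)*(l^3 - 12*l^2 + 45*l - 50) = (l - 2)*(l - 1)*(l^2 - 10*l + 25) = (l - 5)*(l - 2)*(l - 1)*(l - 5)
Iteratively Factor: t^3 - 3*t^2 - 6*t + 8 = (t - 1)*(t^2 - 2*t - 8) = (t - 1)*(t + 2)*(t - 4)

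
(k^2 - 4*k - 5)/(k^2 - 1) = (k - 5)/(k - 1)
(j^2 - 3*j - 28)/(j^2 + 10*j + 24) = (j - 7)/(j + 6)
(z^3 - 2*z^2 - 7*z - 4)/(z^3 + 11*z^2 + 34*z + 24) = (z^2 - 3*z - 4)/(z^2 + 10*z + 24)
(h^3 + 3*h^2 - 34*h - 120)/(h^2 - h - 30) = h + 4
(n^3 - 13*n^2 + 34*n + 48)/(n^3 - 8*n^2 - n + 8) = (n - 6)/(n - 1)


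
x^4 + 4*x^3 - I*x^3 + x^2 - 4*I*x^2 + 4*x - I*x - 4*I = (x + 4)*(x - I)^2*(x + I)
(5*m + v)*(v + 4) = 5*m*v + 20*m + v^2 + 4*v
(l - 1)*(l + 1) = l^2 - 1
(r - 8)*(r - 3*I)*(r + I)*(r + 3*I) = r^4 - 8*r^3 + I*r^3 + 9*r^2 - 8*I*r^2 - 72*r + 9*I*r - 72*I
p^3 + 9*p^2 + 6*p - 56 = (p - 2)*(p + 4)*(p + 7)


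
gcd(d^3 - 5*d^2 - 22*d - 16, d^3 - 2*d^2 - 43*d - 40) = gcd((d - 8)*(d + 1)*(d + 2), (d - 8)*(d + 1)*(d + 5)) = d^2 - 7*d - 8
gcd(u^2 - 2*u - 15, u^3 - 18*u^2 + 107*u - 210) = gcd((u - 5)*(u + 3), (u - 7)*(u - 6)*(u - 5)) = u - 5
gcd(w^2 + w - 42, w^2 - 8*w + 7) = 1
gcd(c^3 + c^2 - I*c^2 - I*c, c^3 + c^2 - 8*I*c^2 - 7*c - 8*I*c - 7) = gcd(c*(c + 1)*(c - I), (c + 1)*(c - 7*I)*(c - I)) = c^2 + c*(1 - I) - I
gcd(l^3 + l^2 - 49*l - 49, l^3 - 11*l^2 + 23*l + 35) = l^2 - 6*l - 7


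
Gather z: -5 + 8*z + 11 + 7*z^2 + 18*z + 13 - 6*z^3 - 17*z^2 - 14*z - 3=-6*z^3 - 10*z^2 + 12*z + 16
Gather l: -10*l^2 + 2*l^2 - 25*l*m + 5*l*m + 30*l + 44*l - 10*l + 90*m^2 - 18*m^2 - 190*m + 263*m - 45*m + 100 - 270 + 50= -8*l^2 + l*(64 - 20*m) + 72*m^2 + 28*m - 120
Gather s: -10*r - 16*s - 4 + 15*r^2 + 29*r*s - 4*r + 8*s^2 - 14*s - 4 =15*r^2 - 14*r + 8*s^2 + s*(29*r - 30) - 8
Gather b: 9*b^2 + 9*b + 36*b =9*b^2 + 45*b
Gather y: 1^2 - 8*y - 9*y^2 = -9*y^2 - 8*y + 1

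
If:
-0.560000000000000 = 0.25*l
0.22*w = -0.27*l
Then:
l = -2.24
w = 2.75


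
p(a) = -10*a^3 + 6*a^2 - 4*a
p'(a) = -30*a^2 + 12*a - 4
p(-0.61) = 6.94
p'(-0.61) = -22.48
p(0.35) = -1.09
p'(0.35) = -3.48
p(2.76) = -175.58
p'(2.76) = -199.41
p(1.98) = -62.02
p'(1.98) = -97.85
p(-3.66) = 585.29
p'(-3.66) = -449.79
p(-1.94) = 103.36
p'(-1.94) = -140.19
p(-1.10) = 24.97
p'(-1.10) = -53.50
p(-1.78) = 82.53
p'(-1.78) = -120.41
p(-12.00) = 18192.00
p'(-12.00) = -4468.00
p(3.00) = -228.00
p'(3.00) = -238.00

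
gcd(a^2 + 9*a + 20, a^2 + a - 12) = a + 4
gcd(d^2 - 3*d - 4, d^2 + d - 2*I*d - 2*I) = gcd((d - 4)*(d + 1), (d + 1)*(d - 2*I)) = d + 1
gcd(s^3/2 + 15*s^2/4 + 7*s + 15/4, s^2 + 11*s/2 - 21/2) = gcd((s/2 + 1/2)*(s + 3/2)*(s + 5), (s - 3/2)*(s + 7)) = 1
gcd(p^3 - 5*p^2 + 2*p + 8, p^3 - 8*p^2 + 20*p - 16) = p^2 - 6*p + 8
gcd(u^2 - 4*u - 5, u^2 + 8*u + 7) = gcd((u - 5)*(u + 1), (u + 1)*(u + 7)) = u + 1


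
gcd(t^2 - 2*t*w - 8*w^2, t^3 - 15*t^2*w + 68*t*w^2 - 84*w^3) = 1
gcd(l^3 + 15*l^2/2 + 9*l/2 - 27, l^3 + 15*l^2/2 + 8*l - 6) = l + 6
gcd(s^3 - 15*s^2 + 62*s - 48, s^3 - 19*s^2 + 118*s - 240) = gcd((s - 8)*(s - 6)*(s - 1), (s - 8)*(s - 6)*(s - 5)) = s^2 - 14*s + 48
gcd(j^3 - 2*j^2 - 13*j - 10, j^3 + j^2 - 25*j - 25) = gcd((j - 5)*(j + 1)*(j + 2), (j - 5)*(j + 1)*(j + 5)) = j^2 - 4*j - 5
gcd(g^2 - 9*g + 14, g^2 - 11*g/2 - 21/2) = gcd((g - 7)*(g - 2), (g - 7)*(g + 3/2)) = g - 7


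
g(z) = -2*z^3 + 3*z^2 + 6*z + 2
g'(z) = -6*z^2 + 6*z + 6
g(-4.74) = 253.96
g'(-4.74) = -157.25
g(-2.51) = 37.47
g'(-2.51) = -46.86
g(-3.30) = 86.74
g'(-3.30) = -79.14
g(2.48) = 4.83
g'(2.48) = -16.02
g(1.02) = 9.12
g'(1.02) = 5.88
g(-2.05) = 19.54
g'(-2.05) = -31.52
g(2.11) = 9.23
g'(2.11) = -8.05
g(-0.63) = -0.09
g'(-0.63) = -0.16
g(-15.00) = 7337.00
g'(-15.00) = -1434.00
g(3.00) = -7.00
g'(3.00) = -30.00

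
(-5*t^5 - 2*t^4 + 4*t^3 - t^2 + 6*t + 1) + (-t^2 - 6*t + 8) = -5*t^5 - 2*t^4 + 4*t^3 - 2*t^2 + 9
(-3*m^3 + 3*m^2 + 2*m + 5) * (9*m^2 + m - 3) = -27*m^5 + 24*m^4 + 30*m^3 + 38*m^2 - m - 15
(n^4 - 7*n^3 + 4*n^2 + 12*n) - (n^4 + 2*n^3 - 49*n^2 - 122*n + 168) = -9*n^3 + 53*n^2 + 134*n - 168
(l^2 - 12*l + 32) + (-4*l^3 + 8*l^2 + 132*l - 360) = -4*l^3 + 9*l^2 + 120*l - 328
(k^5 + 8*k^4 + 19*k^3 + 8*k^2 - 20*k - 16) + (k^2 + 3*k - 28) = k^5 + 8*k^4 + 19*k^3 + 9*k^2 - 17*k - 44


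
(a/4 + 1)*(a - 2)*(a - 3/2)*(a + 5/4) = a^4/4 + 7*a^3/16 - 83*a^2/32 - 7*a/16 + 15/4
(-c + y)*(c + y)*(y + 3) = -c^2*y - 3*c^2 + y^3 + 3*y^2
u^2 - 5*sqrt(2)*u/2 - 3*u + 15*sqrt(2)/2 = (u - 3)*(u - 5*sqrt(2)/2)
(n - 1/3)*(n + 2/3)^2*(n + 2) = n^4 + 3*n^3 + 2*n^2 - 4*n/27 - 8/27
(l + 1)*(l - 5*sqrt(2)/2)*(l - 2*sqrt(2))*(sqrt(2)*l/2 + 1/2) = sqrt(2)*l^4/2 - 4*l^3 + sqrt(2)*l^3/2 - 4*l^2 + 11*sqrt(2)*l^2/4 + 11*sqrt(2)*l/4 + 5*l + 5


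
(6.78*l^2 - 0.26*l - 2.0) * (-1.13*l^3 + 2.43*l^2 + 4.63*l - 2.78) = -7.6614*l^5 + 16.7692*l^4 + 33.0196*l^3 - 24.9122*l^2 - 8.5372*l + 5.56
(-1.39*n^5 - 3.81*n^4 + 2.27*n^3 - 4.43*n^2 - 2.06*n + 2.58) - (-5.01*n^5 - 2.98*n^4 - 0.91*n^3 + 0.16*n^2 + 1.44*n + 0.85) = 3.62*n^5 - 0.83*n^4 + 3.18*n^3 - 4.59*n^2 - 3.5*n + 1.73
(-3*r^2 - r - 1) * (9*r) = -27*r^3 - 9*r^2 - 9*r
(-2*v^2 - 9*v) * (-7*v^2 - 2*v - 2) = 14*v^4 + 67*v^3 + 22*v^2 + 18*v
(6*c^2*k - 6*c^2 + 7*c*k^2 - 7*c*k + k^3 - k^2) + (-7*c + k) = 6*c^2*k - 6*c^2 + 7*c*k^2 - 7*c*k - 7*c + k^3 - k^2 + k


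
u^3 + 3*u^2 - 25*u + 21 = (u - 3)*(u - 1)*(u + 7)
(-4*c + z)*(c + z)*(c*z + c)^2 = -4*c^4*z^2 - 8*c^4*z - 4*c^4 - 3*c^3*z^3 - 6*c^3*z^2 - 3*c^3*z + c^2*z^4 + 2*c^2*z^3 + c^2*z^2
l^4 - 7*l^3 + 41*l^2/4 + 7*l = l*(l - 4)*(l - 7/2)*(l + 1/2)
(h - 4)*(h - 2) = h^2 - 6*h + 8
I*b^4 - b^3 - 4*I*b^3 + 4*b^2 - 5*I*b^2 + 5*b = b*(b - 5)*(b + I)*(I*b + I)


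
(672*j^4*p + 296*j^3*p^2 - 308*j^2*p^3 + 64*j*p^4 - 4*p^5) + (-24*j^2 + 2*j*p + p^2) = 672*j^4*p + 296*j^3*p^2 - 308*j^2*p^3 - 24*j^2 + 64*j*p^4 + 2*j*p - 4*p^5 + p^2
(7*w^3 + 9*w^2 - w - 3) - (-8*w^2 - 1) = 7*w^3 + 17*w^2 - w - 2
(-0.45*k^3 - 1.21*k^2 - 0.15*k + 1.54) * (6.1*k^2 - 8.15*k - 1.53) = -2.745*k^5 - 3.7135*k^4 + 9.635*k^3 + 12.4678*k^2 - 12.3215*k - 2.3562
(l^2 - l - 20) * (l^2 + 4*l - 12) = l^4 + 3*l^3 - 36*l^2 - 68*l + 240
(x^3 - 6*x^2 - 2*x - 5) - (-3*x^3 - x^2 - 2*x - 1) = 4*x^3 - 5*x^2 - 4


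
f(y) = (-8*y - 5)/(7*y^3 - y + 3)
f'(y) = (1 - 21*y^2)*(-8*y - 5)/(7*y^3 - y + 3)^2 - 8/(7*y^3 - y + 3)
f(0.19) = -2.28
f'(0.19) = -2.99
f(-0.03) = -1.57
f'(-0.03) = -3.15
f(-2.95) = -0.11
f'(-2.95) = -0.07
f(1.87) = -0.43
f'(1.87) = 0.49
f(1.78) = -0.47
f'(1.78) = 0.56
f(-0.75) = 1.25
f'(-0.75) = -27.07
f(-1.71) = -0.29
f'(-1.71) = -0.31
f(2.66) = -0.20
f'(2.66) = 0.16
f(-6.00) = -0.03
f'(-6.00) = -0.00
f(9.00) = -0.02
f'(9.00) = 0.00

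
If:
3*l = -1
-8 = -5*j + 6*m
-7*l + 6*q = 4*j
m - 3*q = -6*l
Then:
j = -13/7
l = -1/3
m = -121/42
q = -205/126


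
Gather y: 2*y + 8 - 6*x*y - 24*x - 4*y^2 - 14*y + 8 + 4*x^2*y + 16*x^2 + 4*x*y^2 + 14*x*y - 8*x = 16*x^2 - 32*x + y^2*(4*x - 4) + y*(4*x^2 + 8*x - 12) + 16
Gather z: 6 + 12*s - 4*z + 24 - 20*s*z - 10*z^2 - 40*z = 12*s - 10*z^2 + z*(-20*s - 44) + 30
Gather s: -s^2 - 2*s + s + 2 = -s^2 - s + 2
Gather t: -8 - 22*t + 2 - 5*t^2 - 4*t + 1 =-5*t^2 - 26*t - 5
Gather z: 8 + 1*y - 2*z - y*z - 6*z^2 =y - 6*z^2 + z*(-y - 2) + 8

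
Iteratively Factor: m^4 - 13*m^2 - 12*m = (m)*(m^3 - 13*m - 12) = m*(m + 1)*(m^2 - m - 12) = m*(m + 1)*(m + 3)*(m - 4)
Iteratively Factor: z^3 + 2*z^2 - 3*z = (z + 3)*(z^2 - z) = (z - 1)*(z + 3)*(z)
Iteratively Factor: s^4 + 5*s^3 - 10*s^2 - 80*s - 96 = (s - 4)*(s^3 + 9*s^2 + 26*s + 24) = (s - 4)*(s + 3)*(s^2 + 6*s + 8) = (s - 4)*(s + 2)*(s + 3)*(s + 4)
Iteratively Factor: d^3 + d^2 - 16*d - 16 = (d + 4)*(d^2 - 3*d - 4) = (d + 1)*(d + 4)*(d - 4)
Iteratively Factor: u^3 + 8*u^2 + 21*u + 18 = (u + 2)*(u^2 + 6*u + 9) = (u + 2)*(u + 3)*(u + 3)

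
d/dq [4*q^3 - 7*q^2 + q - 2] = 12*q^2 - 14*q + 1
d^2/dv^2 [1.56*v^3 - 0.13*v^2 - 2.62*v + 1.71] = 9.36*v - 0.26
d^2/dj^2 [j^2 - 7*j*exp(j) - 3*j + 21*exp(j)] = -7*j*exp(j) + 7*exp(j) + 2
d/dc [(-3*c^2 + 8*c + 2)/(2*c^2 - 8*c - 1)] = 2*(4*c^2 - c + 4)/(4*c^4 - 32*c^3 + 60*c^2 + 16*c + 1)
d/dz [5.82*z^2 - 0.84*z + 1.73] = 11.64*z - 0.84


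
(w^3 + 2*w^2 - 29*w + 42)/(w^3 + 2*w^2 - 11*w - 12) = (w^2 + 5*w - 14)/(w^2 + 5*w + 4)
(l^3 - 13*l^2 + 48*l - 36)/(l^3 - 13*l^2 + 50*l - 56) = (l^3 - 13*l^2 + 48*l - 36)/(l^3 - 13*l^2 + 50*l - 56)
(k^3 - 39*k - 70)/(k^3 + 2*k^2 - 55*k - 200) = (k^2 - 5*k - 14)/(k^2 - 3*k - 40)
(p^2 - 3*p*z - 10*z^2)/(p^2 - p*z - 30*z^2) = (-p^2 + 3*p*z + 10*z^2)/(-p^2 + p*z + 30*z^2)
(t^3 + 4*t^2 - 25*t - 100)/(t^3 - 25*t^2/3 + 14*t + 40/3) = 3*(t^2 + 9*t + 20)/(3*t^2 - 10*t - 8)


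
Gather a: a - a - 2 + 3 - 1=0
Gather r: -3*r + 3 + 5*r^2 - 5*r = 5*r^2 - 8*r + 3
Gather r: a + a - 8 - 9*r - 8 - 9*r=2*a - 18*r - 16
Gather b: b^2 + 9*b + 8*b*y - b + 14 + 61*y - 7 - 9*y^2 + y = b^2 + b*(8*y + 8) - 9*y^2 + 62*y + 7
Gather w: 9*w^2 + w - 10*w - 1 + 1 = 9*w^2 - 9*w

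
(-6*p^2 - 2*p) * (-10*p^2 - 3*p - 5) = 60*p^4 + 38*p^3 + 36*p^2 + 10*p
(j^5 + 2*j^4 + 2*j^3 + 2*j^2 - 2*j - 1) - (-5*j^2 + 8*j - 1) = j^5 + 2*j^4 + 2*j^3 + 7*j^2 - 10*j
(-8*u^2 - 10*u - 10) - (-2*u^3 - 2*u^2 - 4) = 2*u^3 - 6*u^2 - 10*u - 6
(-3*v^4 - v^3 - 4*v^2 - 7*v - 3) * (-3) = 9*v^4 + 3*v^3 + 12*v^2 + 21*v + 9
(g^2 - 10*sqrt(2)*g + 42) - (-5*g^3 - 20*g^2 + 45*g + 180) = 5*g^3 + 21*g^2 - 45*g - 10*sqrt(2)*g - 138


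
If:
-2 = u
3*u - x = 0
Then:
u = -2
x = -6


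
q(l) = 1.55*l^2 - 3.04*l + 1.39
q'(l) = 3.1*l - 3.04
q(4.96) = 24.44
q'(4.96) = 12.34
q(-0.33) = 2.56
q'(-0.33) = -4.06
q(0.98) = -0.10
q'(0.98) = -0.00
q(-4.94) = 54.23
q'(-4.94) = -18.35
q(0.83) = -0.07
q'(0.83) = -0.47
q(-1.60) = 10.22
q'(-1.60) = -8.00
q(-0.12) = 1.78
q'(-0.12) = -3.41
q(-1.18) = 7.14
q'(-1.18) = -6.70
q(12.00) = 188.11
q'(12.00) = 34.16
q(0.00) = 1.39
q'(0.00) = -3.04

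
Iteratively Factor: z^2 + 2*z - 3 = (z + 3)*(z - 1)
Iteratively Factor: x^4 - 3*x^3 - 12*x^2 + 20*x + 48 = (x + 2)*(x^3 - 5*x^2 - 2*x + 24) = (x - 4)*(x + 2)*(x^2 - x - 6) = (x - 4)*(x - 3)*(x + 2)*(x + 2)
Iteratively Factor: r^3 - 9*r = (r + 3)*(r^2 - 3*r) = (r - 3)*(r + 3)*(r)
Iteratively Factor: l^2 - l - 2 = (l - 2)*(l + 1)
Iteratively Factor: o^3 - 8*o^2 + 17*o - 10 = (o - 1)*(o^2 - 7*o + 10) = (o - 5)*(o - 1)*(o - 2)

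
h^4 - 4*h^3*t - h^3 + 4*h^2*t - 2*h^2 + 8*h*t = h*(h - 2)*(h + 1)*(h - 4*t)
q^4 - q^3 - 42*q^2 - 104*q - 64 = (q - 8)*(q + 1)*(q + 2)*(q + 4)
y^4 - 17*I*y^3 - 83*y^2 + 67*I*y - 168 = (y - 8*I)*(y - 7*I)*(y - 3*I)*(y + I)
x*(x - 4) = x^2 - 4*x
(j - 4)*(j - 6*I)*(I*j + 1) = I*j^3 + 7*j^2 - 4*I*j^2 - 28*j - 6*I*j + 24*I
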